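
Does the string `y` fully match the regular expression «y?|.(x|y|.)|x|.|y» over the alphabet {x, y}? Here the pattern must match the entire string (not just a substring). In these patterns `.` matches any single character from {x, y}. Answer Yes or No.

Yes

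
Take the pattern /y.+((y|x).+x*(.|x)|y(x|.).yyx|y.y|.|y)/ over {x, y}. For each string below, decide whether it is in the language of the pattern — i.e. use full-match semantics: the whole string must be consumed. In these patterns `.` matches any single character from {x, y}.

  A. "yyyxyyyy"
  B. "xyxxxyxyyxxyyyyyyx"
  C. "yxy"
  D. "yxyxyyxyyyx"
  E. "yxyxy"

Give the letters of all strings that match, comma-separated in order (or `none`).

A, C, D, E

A → match
B → no match — must start with "y"
C → match
D → match
E → match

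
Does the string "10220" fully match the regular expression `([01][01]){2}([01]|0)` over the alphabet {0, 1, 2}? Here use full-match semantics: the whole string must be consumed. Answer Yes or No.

No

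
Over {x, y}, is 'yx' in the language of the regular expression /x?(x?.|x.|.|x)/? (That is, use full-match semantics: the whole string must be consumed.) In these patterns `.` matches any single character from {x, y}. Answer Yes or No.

No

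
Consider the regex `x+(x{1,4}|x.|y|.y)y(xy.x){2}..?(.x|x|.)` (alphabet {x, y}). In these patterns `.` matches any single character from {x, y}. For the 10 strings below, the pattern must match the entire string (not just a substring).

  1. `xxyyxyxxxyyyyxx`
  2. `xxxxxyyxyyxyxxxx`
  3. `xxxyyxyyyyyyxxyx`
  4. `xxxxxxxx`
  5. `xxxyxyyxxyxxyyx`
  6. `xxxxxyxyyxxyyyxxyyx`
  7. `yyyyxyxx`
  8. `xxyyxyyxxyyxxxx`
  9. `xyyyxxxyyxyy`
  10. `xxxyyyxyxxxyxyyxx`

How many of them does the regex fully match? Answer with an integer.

1 → no match
2 → no match
3 → no match
4 → no match
5 → match
6 → no match
7 → no match — must start with `x`
8 → match
9 → no match
10 → no match
Total matched: 2

2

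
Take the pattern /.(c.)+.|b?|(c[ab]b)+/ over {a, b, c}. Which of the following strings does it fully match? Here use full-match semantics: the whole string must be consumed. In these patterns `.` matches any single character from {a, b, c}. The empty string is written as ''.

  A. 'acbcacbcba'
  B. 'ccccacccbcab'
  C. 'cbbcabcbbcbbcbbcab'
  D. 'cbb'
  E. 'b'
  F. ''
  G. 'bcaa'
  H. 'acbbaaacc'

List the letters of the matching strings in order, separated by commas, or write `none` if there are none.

A, B, C, D, E, F, G

A. 'acbcacbcba' → match
B. 'ccccacccbcab' → match
C → match
D. 'cbb' → match
E. 'b' → match
F. '' → match
G. 'bcaa' → match
H. 'acbbaaacc' → no match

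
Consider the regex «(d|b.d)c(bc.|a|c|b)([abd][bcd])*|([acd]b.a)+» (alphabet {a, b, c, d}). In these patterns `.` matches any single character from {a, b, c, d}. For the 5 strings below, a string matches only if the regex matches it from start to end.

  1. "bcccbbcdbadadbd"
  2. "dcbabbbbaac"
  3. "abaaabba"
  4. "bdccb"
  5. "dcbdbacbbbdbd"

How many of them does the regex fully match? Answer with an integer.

1 → no match
2. "dcbabbbbaac" → no match
3. "abaaabba" → match
4. "bdccb" → no match
5 → match
Total matched: 2

2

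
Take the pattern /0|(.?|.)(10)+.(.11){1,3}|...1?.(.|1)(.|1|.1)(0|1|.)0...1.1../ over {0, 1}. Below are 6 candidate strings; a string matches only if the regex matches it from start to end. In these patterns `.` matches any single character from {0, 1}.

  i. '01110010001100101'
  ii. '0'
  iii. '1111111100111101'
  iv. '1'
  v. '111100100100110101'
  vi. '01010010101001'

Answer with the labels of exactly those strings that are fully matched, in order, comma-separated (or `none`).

i → no match
ii → match
iii → no match
iv → no match
v → no match
vi → no match

ii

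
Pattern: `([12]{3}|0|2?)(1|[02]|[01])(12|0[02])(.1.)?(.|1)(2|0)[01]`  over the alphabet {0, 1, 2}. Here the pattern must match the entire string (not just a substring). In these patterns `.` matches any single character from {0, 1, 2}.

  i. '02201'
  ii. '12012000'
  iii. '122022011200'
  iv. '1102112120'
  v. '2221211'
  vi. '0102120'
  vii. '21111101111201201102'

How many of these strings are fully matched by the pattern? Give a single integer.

i → no match
ii → no match
iii → no match
iv → no match
v → no match
vi → match
vii → no match
Total matched: 1

1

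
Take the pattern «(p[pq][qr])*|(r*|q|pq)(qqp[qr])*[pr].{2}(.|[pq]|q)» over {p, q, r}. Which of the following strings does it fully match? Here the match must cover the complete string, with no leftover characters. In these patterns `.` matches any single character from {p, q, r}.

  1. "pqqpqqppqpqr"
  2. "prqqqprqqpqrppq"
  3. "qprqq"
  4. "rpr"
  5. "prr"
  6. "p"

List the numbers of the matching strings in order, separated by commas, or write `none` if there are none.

1 → match
2 → no match
3 → match
4 → no match
5 → no match
6 → no match

1, 3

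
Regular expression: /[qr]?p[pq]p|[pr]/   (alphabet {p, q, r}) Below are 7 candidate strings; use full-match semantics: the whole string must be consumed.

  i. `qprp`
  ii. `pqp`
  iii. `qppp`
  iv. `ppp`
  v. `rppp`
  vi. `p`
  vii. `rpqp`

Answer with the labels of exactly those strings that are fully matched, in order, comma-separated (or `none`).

ii, iii, iv, v, vi, vii

i → no match
ii → match
iii → match
iv → match
v → match
vi → match
vii → match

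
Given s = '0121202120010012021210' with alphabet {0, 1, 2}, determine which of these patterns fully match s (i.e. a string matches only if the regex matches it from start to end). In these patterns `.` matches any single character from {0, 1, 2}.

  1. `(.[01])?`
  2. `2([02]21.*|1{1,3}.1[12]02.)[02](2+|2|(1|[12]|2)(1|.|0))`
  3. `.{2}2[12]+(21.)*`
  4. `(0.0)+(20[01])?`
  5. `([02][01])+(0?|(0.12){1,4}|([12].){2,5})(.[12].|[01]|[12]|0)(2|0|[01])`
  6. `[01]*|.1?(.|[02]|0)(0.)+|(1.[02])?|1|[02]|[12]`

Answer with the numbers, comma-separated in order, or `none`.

1 → no match
2 → no match — must start with '2'
3 → no match
4 → no match
5 → match
6 → no match

5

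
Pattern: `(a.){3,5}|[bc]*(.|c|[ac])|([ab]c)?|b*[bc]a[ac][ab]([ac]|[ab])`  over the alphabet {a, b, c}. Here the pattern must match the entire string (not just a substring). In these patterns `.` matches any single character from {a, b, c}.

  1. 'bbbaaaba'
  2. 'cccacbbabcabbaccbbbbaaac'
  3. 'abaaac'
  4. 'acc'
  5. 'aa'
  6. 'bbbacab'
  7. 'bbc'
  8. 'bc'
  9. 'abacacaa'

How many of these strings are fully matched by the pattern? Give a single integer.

1 → no match
2 → no match
3 → match
4 → no match
5 → no match
6 → match
7 → match
8 → match
9 → match
Total matched: 5

5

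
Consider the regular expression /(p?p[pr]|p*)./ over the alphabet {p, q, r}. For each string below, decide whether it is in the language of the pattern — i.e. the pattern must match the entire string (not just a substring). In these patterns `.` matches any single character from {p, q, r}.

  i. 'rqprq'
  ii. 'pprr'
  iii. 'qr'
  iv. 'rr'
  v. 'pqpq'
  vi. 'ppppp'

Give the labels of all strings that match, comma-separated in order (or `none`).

ii, vi

i → no match
ii → match
iii → no match
iv → no match
v → no match
vi → match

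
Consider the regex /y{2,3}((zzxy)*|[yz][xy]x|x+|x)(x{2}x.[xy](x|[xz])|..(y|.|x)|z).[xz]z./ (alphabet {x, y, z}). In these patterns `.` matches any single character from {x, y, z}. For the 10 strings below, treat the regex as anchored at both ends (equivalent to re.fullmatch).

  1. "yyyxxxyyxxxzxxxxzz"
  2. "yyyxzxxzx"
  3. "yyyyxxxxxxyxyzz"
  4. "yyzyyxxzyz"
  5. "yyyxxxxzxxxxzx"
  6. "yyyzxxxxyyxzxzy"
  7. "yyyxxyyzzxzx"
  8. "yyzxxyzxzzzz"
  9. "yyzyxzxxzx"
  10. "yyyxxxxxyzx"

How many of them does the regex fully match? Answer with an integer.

1 → no match
2 → match
3 → no match
4 → no match
5 → match
6 → no match
7 → match
8 → match
9 → match
10 → no match
Total matched: 5

5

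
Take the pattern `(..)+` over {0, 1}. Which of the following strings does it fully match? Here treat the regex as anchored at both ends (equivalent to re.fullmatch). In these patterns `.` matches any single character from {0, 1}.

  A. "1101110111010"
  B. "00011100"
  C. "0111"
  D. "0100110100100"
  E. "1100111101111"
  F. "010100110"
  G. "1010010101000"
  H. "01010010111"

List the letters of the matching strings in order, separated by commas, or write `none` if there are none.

A → no match
B → match
C → match
D → no match
E → no match
F → no match
G → no match
H → no match

B, C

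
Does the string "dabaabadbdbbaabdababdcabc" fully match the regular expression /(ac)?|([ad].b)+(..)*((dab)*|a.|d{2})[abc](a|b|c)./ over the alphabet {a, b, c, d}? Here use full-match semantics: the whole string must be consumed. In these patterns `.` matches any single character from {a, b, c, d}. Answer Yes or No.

Yes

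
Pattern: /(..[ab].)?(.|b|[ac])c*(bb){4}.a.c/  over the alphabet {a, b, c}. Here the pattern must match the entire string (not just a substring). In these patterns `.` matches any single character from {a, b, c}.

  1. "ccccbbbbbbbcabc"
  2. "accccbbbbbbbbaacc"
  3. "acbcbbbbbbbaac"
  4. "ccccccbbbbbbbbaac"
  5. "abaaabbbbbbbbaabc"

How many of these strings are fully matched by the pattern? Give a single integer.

1 → no match
2 → match
3 → no match
4 → no match
5 → match
Total matched: 2

2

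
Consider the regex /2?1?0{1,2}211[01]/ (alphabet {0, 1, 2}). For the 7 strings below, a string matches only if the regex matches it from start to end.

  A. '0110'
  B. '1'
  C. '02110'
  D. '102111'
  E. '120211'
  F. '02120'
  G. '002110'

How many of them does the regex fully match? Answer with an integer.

3

A. '0110' → no match
B. '1' → no match
C. '02110' → match
D. '102111' → match
E. '120211' → no match
F. '02120' → no match
G. '002110' → match
Total matched: 3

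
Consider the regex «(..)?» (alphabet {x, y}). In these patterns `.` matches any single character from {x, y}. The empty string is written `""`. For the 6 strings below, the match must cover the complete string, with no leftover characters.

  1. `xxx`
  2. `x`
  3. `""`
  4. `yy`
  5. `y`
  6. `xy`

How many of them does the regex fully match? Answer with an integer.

1 → no match
2 → no match
3 → match
4 → match
5 → no match
6 → match
Total matched: 3

3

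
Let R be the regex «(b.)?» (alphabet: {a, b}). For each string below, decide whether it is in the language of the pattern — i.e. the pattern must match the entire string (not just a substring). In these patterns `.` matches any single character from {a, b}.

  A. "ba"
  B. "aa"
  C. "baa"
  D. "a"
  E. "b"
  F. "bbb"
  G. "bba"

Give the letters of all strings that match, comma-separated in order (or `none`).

A

A → match
B → no match
C → no match
D → no match
E → no match
F → no match
G → no match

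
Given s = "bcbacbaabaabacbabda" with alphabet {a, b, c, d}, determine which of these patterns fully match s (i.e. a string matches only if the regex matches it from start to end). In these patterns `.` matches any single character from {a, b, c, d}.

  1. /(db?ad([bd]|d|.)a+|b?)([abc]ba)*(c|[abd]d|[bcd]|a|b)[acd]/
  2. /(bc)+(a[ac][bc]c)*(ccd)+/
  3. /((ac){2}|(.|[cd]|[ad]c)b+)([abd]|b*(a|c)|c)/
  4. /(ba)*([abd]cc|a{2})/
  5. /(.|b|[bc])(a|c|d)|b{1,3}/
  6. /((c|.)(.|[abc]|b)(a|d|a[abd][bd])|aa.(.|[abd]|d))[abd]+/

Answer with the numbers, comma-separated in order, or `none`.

1 → match
2 → no match — must end with "ccd"
3 → no match
4 → no match
5 → no match
6 → no match

1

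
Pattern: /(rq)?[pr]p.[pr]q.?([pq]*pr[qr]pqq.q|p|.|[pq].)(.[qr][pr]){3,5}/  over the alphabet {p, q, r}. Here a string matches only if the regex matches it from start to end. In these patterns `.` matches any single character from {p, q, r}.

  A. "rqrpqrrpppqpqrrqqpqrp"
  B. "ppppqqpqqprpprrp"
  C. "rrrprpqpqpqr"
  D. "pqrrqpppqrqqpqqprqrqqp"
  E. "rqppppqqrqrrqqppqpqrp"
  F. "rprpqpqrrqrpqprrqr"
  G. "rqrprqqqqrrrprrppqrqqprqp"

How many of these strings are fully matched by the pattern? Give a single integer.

A → no match
B → no match
C → no match
D → no match
E → match
F → no match
G → no match
Total matched: 1

1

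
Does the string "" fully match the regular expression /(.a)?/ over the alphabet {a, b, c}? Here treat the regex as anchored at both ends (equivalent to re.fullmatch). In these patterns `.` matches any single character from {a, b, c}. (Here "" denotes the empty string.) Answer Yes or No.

Yes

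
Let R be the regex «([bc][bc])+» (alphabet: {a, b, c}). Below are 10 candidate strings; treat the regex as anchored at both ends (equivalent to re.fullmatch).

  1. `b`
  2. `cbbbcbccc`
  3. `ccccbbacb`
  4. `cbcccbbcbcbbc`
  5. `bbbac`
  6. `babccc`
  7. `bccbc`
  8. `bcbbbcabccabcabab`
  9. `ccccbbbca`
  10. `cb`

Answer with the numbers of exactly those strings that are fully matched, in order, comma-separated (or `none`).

10

1 → no match
2 → no match
3 → no match
4 → no match
5 → no match
6 → no match
7 → no match
8 → no match
9 → no match
10 → match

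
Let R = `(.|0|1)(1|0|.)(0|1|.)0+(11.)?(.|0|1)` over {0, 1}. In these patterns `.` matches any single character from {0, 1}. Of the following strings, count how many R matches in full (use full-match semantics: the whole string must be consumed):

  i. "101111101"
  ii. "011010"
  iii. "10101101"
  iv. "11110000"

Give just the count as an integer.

i. "101111101" → no match
ii. "011010" → no match
iii. "10101101" → match
iv. "11110000" → no match
Total matched: 1

1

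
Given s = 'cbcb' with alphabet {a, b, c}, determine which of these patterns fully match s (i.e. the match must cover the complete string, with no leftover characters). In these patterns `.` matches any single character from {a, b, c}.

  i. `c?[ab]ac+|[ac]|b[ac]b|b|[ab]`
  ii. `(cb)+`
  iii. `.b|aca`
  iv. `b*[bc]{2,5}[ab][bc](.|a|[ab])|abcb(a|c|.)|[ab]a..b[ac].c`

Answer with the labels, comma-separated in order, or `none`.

ii

i → no match
ii → match
iii → no match
iv → no match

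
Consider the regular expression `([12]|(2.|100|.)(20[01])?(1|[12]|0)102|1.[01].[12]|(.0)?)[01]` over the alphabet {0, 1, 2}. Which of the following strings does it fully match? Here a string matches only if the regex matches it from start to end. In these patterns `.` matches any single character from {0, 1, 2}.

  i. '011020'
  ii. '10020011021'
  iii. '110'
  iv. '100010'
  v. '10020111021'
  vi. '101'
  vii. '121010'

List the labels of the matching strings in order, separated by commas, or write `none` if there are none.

i → match
ii → match
iii → no match
iv → match
v → match
vi → match
vii → match

i, ii, iv, v, vi, vii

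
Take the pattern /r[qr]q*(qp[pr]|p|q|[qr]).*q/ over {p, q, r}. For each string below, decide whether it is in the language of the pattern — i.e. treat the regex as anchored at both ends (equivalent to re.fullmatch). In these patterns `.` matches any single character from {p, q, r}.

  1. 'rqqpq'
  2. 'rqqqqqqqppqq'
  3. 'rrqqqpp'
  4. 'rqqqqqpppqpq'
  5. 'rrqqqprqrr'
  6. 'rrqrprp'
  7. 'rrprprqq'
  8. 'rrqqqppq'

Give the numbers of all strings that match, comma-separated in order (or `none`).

1 → match
2 → match
3 → no match — must end with 'q'
4 → match
5 → no match — must end with 'q'
6 → no match — must end with 'q'
7 → match
8 → match

1, 2, 4, 7, 8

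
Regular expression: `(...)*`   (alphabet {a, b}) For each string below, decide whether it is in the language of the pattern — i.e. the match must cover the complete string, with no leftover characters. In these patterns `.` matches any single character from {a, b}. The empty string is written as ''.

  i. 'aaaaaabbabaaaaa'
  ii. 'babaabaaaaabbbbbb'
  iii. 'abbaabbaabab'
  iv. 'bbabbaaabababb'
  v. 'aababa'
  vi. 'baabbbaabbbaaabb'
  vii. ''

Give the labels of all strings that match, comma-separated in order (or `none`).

i → match
ii → no match
iii → match
iv → no match
v → match
vi → no match
vii → match

i, iii, v, vii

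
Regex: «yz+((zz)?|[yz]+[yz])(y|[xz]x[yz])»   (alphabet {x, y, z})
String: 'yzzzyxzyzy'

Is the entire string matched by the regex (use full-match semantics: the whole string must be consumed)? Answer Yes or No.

No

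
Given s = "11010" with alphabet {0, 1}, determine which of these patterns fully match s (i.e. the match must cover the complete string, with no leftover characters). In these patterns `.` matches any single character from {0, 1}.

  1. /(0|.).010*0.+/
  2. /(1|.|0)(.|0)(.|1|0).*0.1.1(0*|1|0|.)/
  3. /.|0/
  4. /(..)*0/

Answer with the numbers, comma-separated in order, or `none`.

4

1 → no match
2 → no match
3 → no match
4 → match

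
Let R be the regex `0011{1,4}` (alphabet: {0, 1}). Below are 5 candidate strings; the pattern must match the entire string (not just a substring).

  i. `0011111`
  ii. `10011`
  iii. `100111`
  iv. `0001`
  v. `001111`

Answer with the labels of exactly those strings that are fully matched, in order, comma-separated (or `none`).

i. `0011111` → match
ii. `10011` → no match — must start with `0011`
iii. `100111` → no match — must start with `0011`
iv. `0001` → no match — must start with `0011`
v. `001111` → match

i, v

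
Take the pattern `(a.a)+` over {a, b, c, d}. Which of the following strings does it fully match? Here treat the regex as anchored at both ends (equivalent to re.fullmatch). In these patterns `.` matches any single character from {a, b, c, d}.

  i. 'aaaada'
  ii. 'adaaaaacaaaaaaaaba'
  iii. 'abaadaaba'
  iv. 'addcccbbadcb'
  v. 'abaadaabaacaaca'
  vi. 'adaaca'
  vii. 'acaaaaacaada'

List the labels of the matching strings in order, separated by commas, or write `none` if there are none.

i → match
ii → match
iii → match
iv → no match — must end with 'a'
v → match
vi → match
vii → match

i, ii, iii, v, vi, vii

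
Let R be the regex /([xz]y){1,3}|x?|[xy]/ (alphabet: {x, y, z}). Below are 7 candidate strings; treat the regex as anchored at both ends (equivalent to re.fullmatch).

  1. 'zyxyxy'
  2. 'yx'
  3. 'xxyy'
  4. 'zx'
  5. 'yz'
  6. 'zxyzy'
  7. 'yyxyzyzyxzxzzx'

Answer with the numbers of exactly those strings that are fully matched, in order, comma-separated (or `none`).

1. 'zyxyxy' → match
2. 'yx' → no match
3. 'xxyy' → no match
4. 'zx' → no match
5. 'yz' → no match
6. 'zxyzy' → no match
7 → no match

1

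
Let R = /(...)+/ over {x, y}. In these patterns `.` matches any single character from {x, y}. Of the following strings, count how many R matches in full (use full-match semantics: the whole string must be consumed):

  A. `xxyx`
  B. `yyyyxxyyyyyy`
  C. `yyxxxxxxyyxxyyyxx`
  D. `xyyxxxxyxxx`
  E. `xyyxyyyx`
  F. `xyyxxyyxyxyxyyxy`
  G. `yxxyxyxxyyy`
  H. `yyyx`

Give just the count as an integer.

A → no match
B → match
C → no match
D → no match
E → no match
F → no match
G → no match
H → no match
Total matched: 1

1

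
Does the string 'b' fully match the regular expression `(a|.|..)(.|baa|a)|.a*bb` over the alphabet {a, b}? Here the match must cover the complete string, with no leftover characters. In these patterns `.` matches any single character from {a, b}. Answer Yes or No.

No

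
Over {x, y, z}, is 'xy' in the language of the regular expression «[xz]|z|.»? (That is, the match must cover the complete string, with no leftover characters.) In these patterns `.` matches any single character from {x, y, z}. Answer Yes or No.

No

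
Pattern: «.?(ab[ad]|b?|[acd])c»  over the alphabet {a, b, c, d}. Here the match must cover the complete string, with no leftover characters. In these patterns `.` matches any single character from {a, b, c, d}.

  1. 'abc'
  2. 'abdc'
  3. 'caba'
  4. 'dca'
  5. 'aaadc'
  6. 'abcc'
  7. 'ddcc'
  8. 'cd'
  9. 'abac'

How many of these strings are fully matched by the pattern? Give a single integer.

3

1 → match
2 → match
3 → no match — must end with 'c'
4 → no match — must end with 'c'
5 → no match
6 → no match
7 → no match
8 → no match — must end with 'c'
9 → match
Total matched: 3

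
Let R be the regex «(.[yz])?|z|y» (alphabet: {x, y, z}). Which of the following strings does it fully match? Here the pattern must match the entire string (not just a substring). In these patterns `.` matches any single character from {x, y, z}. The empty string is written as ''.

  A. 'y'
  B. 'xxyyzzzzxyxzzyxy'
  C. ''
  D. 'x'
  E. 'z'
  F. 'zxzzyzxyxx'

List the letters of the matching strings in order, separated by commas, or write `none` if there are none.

A → match
B → no match
C → match
D → no match
E → match
F → no match

A, C, E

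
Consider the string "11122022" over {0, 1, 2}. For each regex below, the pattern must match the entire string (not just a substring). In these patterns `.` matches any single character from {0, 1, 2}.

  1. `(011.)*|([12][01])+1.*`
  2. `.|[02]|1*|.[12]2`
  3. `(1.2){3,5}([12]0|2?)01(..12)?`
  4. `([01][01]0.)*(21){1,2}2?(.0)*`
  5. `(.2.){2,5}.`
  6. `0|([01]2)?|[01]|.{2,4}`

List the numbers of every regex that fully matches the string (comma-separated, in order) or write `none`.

1 → match
2 → no match
3 → no match
4 → no match
5 → no match
6 → no match

1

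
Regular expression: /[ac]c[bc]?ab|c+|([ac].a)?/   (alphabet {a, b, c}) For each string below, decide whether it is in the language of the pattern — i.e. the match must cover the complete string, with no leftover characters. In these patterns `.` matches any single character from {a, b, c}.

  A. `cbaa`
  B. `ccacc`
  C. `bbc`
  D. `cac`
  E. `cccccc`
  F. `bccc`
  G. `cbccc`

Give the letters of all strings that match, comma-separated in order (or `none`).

E

A → no match
B → no match
C → no match
D → no match
E → match
F → no match
G → no match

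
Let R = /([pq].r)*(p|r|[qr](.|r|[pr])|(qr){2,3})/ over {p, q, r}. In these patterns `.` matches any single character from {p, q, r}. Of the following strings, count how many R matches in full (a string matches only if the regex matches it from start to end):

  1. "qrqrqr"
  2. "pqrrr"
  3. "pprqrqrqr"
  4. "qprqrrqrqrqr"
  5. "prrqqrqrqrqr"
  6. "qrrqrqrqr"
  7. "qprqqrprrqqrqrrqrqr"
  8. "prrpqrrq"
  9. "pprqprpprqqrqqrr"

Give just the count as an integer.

1. "qrqrqr" → match
2. "pqrrr" → match
3. "pprqrqrqr" → match
4. "qprqrrqrqrqr" → match
5. "prrqqrqrqrqr" → match
6. "qrrqrqrqr" → match
7 → match
8. "prrpqrrq" → match
9 → match
Total matched: 9

9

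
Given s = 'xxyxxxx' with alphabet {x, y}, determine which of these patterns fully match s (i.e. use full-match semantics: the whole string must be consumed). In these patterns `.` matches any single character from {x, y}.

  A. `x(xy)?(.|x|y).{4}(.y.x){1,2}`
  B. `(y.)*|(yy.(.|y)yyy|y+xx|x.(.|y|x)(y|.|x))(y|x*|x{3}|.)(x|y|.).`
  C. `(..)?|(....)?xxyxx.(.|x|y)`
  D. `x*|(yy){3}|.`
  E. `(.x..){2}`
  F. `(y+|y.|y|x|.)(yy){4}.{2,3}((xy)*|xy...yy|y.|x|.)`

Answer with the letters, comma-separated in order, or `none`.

B, C

A → no match
B → match
C → match
D → no match
E → no match
F → no match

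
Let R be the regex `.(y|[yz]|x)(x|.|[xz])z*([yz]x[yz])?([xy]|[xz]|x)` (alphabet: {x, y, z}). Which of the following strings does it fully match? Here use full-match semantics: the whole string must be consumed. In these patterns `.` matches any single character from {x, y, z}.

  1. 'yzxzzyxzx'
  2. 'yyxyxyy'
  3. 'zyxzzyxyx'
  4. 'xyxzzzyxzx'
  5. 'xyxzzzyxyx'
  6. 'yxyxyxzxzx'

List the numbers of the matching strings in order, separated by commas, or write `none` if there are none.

1 → match
2 → match
3 → match
4 → match
5 → match
6 → no match

1, 2, 3, 4, 5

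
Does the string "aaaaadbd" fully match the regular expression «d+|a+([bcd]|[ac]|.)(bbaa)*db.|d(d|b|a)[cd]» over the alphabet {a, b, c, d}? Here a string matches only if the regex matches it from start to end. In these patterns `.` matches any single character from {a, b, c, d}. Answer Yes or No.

Yes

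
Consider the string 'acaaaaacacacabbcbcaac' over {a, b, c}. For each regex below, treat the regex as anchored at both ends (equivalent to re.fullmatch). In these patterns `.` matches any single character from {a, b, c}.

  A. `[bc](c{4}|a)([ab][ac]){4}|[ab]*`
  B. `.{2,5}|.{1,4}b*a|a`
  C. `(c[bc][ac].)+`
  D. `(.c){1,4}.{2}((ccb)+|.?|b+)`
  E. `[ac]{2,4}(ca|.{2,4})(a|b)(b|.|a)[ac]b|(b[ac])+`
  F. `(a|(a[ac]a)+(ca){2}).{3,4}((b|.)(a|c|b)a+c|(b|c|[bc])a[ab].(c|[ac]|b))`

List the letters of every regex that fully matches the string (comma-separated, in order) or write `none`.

F

A → no match
B → no match
C → no match — must start with 'c'
D → no match
E → no match
F → match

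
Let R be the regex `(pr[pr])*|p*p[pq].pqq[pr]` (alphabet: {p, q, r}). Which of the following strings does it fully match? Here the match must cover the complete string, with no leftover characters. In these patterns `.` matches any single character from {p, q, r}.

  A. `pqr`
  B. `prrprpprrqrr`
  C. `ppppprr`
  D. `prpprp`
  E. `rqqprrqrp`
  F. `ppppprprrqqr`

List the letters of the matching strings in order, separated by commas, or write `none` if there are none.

D

A → no match
B → no match
C → no match
D → match
E → no match
F → no match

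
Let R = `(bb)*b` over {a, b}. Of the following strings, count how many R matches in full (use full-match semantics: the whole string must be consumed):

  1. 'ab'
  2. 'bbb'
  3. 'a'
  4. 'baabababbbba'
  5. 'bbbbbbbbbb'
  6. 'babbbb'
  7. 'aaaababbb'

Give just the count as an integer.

1. 'ab' → no match
2. 'bbb' → match
3. 'a' → no match — must end with 'b'
4. 'baabababbbba' → no match — must end with 'b'
5. 'bbbbbbbbbb' → no match
6. 'babbbb' → no match
7. 'aaaababbb' → no match
Total matched: 1

1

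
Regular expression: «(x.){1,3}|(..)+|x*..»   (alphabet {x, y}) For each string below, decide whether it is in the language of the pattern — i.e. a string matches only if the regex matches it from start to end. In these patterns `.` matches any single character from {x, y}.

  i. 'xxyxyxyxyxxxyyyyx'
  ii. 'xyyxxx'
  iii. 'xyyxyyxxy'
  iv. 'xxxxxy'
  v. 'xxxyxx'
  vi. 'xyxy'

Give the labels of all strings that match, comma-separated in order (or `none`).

i → no match
ii → match
iii → no match
iv → match
v → match
vi → match

ii, iv, v, vi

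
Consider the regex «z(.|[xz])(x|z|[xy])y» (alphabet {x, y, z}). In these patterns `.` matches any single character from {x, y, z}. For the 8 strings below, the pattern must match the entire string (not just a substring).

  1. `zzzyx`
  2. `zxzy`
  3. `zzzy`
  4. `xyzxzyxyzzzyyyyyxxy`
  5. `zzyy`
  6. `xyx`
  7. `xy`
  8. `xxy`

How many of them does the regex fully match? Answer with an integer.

3

1 → no match — must end with `y`
2 → match
3 → match
4 → no match — must start with `z`
5 → match
6 → no match — must start with `z`
7 → no match — must start with `z`
8 → no match — must start with `z`
Total matched: 3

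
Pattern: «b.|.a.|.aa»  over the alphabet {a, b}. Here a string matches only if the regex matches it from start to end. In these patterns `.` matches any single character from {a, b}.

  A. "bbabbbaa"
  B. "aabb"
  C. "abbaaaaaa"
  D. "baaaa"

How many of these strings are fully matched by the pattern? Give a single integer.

0

A → no match
B → no match
C → no match
D → no match
Total matched: 0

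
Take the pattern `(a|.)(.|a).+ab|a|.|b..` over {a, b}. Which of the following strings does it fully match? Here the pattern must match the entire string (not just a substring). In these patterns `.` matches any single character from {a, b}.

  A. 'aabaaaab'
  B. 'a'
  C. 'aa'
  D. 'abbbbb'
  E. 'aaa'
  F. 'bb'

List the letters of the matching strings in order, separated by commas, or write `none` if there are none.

A → match
B → match
C → no match
D → no match
E → no match
F → no match

A, B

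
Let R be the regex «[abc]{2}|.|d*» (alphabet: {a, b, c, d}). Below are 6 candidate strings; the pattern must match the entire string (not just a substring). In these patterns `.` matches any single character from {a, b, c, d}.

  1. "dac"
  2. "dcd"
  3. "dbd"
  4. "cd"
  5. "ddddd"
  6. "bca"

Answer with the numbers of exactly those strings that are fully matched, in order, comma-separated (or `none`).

1 → no match
2 → no match
3 → no match
4 → no match
5 → match
6 → no match

5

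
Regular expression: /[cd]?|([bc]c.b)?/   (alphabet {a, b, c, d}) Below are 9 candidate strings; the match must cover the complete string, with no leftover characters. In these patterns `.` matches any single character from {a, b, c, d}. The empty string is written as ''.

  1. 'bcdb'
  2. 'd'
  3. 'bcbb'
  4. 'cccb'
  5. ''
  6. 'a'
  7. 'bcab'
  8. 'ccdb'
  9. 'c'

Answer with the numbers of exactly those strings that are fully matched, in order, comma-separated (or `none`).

1, 2, 3, 4, 5, 7, 8, 9

1 → match
2 → match
3 → match
4 → match
5 → match
6 → no match
7 → match
8 → match
9 → match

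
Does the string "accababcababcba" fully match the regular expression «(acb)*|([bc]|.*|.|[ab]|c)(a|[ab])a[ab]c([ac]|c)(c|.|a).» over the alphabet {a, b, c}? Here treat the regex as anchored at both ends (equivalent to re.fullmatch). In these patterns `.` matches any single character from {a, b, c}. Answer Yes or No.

No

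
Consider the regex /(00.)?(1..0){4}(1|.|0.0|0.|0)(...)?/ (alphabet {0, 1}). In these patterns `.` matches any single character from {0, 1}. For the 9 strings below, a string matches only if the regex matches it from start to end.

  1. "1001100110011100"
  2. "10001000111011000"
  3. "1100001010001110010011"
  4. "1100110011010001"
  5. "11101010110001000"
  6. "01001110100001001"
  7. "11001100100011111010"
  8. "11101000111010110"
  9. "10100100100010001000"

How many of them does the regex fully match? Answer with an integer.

1 → no match
2 → match
3 → no match
4 → no match
5 → no match
6 → no match
7 → no match
8 → no match
9 → no match
Total matched: 1

1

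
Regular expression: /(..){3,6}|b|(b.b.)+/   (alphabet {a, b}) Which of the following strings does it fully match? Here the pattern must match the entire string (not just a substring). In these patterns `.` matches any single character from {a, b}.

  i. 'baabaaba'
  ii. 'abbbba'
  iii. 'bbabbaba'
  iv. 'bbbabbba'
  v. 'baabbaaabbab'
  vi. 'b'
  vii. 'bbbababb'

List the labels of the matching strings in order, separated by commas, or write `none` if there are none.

i → match
ii → match
iii → match
iv → match
v → match
vi → match
vii → match

i, ii, iii, iv, v, vi, vii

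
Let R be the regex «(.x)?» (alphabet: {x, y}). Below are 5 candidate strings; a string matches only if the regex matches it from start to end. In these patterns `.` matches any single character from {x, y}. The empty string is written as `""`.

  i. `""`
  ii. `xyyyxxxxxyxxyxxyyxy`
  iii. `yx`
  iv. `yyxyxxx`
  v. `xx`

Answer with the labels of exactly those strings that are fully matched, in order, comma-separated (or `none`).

i, iii, v

i. `""` → match
ii → no match
iii. `yx` → match
iv. `yyxyxxx` → no match
v. `xx` → match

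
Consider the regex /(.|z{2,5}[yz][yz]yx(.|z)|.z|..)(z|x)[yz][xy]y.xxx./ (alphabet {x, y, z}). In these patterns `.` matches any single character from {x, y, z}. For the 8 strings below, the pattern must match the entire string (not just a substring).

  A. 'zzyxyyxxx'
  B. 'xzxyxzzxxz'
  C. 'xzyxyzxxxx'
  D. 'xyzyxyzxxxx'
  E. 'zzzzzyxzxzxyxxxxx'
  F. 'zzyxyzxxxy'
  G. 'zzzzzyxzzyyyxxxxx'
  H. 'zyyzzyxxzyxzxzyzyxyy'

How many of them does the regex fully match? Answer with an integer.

5

A. 'zzyxyyxxx' → no match
B. 'xzxyxzzxxz' → no match
C. 'xzyxyzxxxx' → match
D. 'xyzyxyzxxxx' → match
E → match
F. 'zzyxyzxxxy' → match
G → match
H → no match
Total matched: 5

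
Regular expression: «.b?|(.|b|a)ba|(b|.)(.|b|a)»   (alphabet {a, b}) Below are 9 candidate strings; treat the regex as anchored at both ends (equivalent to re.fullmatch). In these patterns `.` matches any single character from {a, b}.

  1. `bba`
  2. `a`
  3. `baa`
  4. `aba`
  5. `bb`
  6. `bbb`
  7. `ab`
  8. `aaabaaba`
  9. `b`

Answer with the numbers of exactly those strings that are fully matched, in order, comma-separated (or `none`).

1, 2, 4, 5, 7, 9

1 → match
2 → match
3 → no match
4 → match
5 → match
6 → no match
7 → match
8 → no match
9 → match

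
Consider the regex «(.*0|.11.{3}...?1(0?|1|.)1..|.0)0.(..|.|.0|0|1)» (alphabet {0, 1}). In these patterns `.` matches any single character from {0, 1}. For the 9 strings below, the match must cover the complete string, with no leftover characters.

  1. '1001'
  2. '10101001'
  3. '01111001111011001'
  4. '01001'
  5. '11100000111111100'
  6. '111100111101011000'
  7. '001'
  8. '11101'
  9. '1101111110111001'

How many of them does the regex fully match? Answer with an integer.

1 → no match
2 → no match
3 → no match
4 → no match
5 → no match
6 → no match
7 → no match
8 → no match
9 → no match
Total matched: 0

0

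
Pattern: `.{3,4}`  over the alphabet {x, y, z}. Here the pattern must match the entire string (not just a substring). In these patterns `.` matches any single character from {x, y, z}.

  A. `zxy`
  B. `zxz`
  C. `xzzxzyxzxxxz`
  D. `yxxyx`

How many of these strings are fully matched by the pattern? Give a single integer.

2

A. `zxy` → match
B. `zxz` → match
C. `xzzxzyxzxxxz` → no match
D. `yxxyx` → no match
Total matched: 2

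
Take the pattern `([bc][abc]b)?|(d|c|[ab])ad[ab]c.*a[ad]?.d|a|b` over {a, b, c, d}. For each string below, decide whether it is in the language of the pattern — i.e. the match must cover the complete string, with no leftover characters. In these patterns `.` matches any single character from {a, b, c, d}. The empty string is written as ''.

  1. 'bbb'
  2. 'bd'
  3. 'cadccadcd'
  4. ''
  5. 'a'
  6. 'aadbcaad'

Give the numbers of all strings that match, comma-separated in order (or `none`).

1, 4, 5, 6

1. 'bbb' → match
2. 'bd' → no match
3. 'cadccadcd' → no match
4. '' → match
5. 'a' → match
6. 'aadbcaad' → match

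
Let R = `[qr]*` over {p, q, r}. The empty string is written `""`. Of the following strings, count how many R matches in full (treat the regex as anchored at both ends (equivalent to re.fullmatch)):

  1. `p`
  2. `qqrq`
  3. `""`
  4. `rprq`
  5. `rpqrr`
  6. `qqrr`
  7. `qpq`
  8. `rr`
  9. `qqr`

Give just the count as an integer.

1 → no match
2 → match
3 → match
4 → no match
5 → no match
6 → match
7 → no match
8 → match
9 → match
Total matched: 5

5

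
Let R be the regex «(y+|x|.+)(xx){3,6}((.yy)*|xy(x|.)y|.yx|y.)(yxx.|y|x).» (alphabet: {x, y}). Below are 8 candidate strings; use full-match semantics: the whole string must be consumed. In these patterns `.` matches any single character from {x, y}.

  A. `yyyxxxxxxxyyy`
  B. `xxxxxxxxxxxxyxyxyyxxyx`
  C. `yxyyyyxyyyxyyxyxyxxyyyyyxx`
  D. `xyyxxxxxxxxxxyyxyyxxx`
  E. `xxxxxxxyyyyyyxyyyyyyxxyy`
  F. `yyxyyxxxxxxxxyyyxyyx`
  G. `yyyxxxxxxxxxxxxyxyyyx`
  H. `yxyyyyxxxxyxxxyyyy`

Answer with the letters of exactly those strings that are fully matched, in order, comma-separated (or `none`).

A → no match
B → no match
C → no match
D → no match
E → match
F → no match
G → no match
H → no match

E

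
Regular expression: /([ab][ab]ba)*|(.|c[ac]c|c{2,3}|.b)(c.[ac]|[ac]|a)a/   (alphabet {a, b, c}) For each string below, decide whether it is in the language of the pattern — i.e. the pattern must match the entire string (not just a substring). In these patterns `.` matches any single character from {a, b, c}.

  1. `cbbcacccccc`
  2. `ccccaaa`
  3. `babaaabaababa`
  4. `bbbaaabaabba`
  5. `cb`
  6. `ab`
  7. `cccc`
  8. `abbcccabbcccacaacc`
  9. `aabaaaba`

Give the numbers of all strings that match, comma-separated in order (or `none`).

1 → no match
2 → match
3 → no match
4 → match
5 → no match
6 → no match
7 → no match
8 → no match
9 → match

2, 4, 9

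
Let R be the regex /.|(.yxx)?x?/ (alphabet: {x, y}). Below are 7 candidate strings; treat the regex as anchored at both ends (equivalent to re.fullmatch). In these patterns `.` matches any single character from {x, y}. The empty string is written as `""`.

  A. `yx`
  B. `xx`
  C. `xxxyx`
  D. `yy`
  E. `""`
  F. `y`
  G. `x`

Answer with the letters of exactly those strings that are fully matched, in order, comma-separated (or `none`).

A. `yx` → no match
B. `xx` → no match
C. `xxxyx` → no match
D. `yy` → no match
E. `""` → match
F. `y` → match
G. `x` → match

E, F, G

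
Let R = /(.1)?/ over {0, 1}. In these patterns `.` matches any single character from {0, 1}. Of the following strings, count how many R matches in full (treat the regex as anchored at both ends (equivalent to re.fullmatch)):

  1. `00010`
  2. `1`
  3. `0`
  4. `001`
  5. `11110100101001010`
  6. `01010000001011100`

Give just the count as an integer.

1. `00010` → no match
2. `1` → no match
3. `0` → no match
4. `001` → no match
5 → no match
6 → no match
Total matched: 0

0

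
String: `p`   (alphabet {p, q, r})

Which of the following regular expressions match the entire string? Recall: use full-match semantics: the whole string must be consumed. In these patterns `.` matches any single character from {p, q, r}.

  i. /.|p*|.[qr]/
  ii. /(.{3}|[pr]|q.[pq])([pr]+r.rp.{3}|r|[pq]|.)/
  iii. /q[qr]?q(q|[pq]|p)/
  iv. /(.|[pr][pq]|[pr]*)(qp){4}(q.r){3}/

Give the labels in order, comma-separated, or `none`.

i → match
ii → no match
iii → no match — must start with `q`
iv → no match — must end with `r`

i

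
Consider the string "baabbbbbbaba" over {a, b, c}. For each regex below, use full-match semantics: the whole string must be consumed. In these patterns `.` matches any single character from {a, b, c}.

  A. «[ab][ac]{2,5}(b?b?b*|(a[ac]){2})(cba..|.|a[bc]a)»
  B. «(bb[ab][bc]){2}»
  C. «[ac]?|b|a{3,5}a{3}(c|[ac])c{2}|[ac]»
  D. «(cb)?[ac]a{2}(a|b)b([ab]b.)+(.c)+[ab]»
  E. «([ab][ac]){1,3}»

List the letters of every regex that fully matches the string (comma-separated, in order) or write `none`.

A

A → match
B → no match — must start with "bb"
C → no match
D → no match
E → no match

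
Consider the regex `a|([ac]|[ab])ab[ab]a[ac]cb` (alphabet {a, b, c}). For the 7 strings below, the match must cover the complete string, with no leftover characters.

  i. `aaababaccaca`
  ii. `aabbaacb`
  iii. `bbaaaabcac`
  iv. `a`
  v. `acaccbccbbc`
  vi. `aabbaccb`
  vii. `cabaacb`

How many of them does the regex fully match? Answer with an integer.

3

i → no match
ii → match
iii → no match
iv → match
v → no match
vi → match
vii → no match
Total matched: 3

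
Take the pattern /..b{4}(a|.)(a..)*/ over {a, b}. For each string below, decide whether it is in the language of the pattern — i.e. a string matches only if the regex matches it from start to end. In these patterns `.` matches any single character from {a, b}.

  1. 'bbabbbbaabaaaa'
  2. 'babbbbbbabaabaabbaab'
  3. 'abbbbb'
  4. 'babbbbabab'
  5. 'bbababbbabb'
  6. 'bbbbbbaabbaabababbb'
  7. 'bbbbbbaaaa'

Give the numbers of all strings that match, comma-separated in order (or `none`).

7

1 → no match
2 → no match
3 → no match
4 → no match
5 → no match
6 → no match
7 → match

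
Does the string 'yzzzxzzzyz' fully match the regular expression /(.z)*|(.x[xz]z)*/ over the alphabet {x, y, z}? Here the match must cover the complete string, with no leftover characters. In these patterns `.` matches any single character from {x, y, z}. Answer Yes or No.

Yes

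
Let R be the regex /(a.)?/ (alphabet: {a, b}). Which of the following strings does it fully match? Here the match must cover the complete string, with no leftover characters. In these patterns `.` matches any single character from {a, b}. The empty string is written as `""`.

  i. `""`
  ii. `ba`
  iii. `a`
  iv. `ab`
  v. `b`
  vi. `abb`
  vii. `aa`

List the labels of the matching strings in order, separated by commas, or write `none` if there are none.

i, iv, vii

i → match
ii → no match
iii → no match
iv → match
v → no match
vi → no match
vii → match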